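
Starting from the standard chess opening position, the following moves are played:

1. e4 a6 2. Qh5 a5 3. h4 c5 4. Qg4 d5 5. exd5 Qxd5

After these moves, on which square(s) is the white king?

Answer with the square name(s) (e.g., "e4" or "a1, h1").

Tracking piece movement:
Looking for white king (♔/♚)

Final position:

  a b c d e f g h
  ─────────────────
8│♜ ♞ ♝ · ♚ ♝ ♞ ♜│8
7│· ♟ · · ♟ ♟ ♟ ♟│7
6│· · · · · · · ·│6
5│♟ · ♟ ♛ · · · ·│5
4│· · · · · · ♕ ♙│4
3│· · · · · · · ·│3
2│♙ ♙ ♙ ♙ · ♙ ♙ ·│2
1│♖ ♘ ♗ · ♔ ♗ ♘ ♖│1
  ─────────────────
  a b c d e f g h


e1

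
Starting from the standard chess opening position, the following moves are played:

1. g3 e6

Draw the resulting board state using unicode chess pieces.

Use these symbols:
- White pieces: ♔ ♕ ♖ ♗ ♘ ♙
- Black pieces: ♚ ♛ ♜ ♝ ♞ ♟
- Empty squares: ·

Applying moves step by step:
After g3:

♜ ♞ ♝ ♛ ♚ ♝ ♞ ♜
♟ ♟ ♟ ♟ ♟ ♟ ♟ ♟
· · · · · · · ·
· · · · · · · ·
· · · · · · · ·
· · · · · · ♙ ·
♙ ♙ ♙ ♙ ♙ ♙ · ♙
♖ ♘ ♗ ♕ ♔ ♗ ♘ ♖


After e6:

♜ ♞ ♝ ♛ ♚ ♝ ♞ ♜
♟ ♟ ♟ ♟ · ♟ ♟ ♟
· · · · ♟ · · ·
· · · · · · · ·
· · · · · · · ·
· · · · · · ♙ ·
♙ ♙ ♙ ♙ ♙ ♙ · ♙
♖ ♘ ♗ ♕ ♔ ♗ ♘ ♖



  a b c d e f g h
  ─────────────────
8│♜ ♞ ♝ ♛ ♚ ♝ ♞ ♜│8
7│♟ ♟ ♟ ♟ · ♟ ♟ ♟│7
6│· · · · ♟ · · ·│6
5│· · · · · · · ·│5
4│· · · · · · · ·│4
3│· · · · · · ♙ ·│3
2│♙ ♙ ♙ ♙ ♙ ♙ · ♙│2
1│♖ ♘ ♗ ♕ ♔ ♗ ♘ ♖│1
  ─────────────────
  a b c d e f g h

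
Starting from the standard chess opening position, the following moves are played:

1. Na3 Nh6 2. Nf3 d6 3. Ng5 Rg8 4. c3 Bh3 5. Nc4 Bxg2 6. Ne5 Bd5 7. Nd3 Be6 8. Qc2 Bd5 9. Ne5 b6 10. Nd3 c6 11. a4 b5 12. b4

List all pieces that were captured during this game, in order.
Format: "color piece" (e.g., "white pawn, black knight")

Tracking captures:
  Bxg2: captured white pawn

white pawn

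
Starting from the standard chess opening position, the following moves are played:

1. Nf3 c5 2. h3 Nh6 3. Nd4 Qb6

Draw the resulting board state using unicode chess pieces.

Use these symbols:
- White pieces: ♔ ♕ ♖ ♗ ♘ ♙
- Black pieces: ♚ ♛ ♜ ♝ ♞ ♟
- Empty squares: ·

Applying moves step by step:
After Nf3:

♜ ♞ ♝ ♛ ♚ ♝ ♞ ♜
♟ ♟ ♟ ♟ ♟ ♟ ♟ ♟
· · · · · · · ·
· · · · · · · ·
· · · · · · · ·
· · · · · ♘ · ·
♙ ♙ ♙ ♙ ♙ ♙ ♙ ♙
♖ ♘ ♗ ♕ ♔ ♗ · ♖


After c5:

♜ ♞ ♝ ♛ ♚ ♝ ♞ ♜
♟ ♟ · ♟ ♟ ♟ ♟ ♟
· · · · · · · ·
· · ♟ · · · · ·
· · · · · · · ·
· · · · · ♘ · ·
♙ ♙ ♙ ♙ ♙ ♙ ♙ ♙
♖ ♘ ♗ ♕ ♔ ♗ · ♖


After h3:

♜ ♞ ♝ ♛ ♚ ♝ ♞ ♜
♟ ♟ · ♟ ♟ ♟ ♟ ♟
· · · · · · · ·
· · ♟ · · · · ·
· · · · · · · ·
· · · · · ♘ · ♙
♙ ♙ ♙ ♙ ♙ ♙ ♙ ·
♖ ♘ ♗ ♕ ♔ ♗ · ♖


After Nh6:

♜ ♞ ♝ ♛ ♚ ♝ · ♜
♟ ♟ · ♟ ♟ ♟ ♟ ♟
· · · · · · · ♞
· · ♟ · · · · ·
· · · · · · · ·
· · · · · ♘ · ♙
♙ ♙ ♙ ♙ ♙ ♙ ♙ ·
♖ ♘ ♗ ♕ ♔ ♗ · ♖


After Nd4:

♜ ♞ ♝ ♛ ♚ ♝ · ♜
♟ ♟ · ♟ ♟ ♟ ♟ ♟
· · · · · · · ♞
· · ♟ · · · · ·
· · · ♘ · · · ·
· · · · · · · ♙
♙ ♙ ♙ ♙ ♙ ♙ ♙ ·
♖ ♘ ♗ ♕ ♔ ♗ · ♖


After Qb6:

♜ ♞ ♝ · ♚ ♝ · ♜
♟ ♟ · ♟ ♟ ♟ ♟ ♟
· ♛ · · · · · ♞
· · ♟ · · · · ·
· · · ♘ · · · ·
· · · · · · · ♙
♙ ♙ ♙ ♙ ♙ ♙ ♙ ·
♖ ♘ ♗ ♕ ♔ ♗ · ♖



  a b c d e f g h
  ─────────────────
8│♜ ♞ ♝ · ♚ ♝ · ♜│8
7│♟ ♟ · ♟ ♟ ♟ ♟ ♟│7
6│· ♛ · · · · · ♞│6
5│· · ♟ · · · · ·│5
4│· · · ♘ · · · ·│4
3│· · · · · · · ♙│3
2│♙ ♙ ♙ ♙ ♙ ♙ ♙ ·│2
1│♖ ♘ ♗ ♕ ♔ ♗ · ♖│1
  ─────────────────
  a b c d e f g h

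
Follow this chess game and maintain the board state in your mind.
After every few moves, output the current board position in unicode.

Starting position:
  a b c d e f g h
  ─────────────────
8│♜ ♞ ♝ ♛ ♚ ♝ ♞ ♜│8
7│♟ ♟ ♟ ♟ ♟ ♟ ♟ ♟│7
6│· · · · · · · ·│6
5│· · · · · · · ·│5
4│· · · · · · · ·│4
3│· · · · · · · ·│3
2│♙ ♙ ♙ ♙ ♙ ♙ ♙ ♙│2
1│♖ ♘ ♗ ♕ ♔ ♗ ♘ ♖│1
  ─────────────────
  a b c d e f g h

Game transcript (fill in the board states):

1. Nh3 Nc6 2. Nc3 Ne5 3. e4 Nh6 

  a b c d e f g h
  ─────────────────
8│♜ · ♝ ♛ ♚ ♝ · ♜│8
7│♟ ♟ ♟ ♟ ♟ ♟ ♟ ♟│7
6│· · · · · · · ♞│6
5│· · · · ♞ · · ·│5
4│· · · · ♙ · · ·│4
3│· · ♘ · · · · ♘│3
2│♙ ♙ ♙ ♙ · ♙ ♙ ♙│2
1│♖ · ♗ ♕ ♔ ♗ · ♖│1
  ─────────────────
  a b c d e f g h

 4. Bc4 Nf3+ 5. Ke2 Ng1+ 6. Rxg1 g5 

  a b c d e f g h
  ─────────────────
8│♜ · ♝ ♛ ♚ ♝ · ♜│8
7│♟ ♟ ♟ ♟ ♟ ♟ · ♟│7
6│· · · · · · · ♞│6
5│· · · · · · ♟ ·│5
4│· · ♗ · ♙ · · ·│4
3│· · ♘ · · · · ♘│3
2│♙ ♙ ♙ ♙ ♔ ♙ ♙ ♙│2
1│♖ · ♗ ♕ · · ♖ ·│1
  ─────────────────
  a b c d e f g h

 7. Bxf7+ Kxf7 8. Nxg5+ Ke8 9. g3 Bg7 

  a b c d e f g h
  ─────────────────
8│♜ · ♝ ♛ ♚ · · ♜│8
7│♟ ♟ ♟ ♟ ♟ · ♝ ♟│7
6│· · · · · · · ♞│6
5│· · · · · · ♘ ·│5
4│· · · · ♙ · · ·│4
3│· · ♘ · · · ♙ ·│3
2│♙ ♙ ♙ ♙ ♔ ♙ · ♙│2
1│♖ · ♗ ♕ · · ♖ ·│1
  ─────────────────
  a b c d e f g h

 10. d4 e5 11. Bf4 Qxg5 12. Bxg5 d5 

  a b c d e f g h
  ─────────────────
8│♜ · ♝ · ♚ · · ♜│8
7│♟ ♟ ♟ · · · ♝ ♟│7
6│· · · · · · · ♞│6
5│· · · ♟ ♟ · ♗ ·│5
4│· · · ♙ ♙ · · ·│4
3│· · ♘ · · · ♙ ·│3
2│♙ ♙ ♙ · ♔ ♙ · ♙│2
1│♖ · · ♕ · · ♖ ·│1
  ─────────────────
  a b c d e f g h

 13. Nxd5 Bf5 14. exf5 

  a b c d e f g h
  ─────────────────
8│♜ · · · ♚ · · ♜│8
7│♟ ♟ ♟ · · · ♝ ♟│7
6│· · · · · · · ♞│6
5│· · · ♘ ♟ ♙ ♗ ·│5
4│· · · ♙ · · · ·│4
3│· · · · · · ♙ ·│3
2│♙ ♙ ♙ · ♔ ♙ · ♙│2
1│♖ · · ♕ · · ♖ ·│1
  ─────────────────
  a b c d e f g h


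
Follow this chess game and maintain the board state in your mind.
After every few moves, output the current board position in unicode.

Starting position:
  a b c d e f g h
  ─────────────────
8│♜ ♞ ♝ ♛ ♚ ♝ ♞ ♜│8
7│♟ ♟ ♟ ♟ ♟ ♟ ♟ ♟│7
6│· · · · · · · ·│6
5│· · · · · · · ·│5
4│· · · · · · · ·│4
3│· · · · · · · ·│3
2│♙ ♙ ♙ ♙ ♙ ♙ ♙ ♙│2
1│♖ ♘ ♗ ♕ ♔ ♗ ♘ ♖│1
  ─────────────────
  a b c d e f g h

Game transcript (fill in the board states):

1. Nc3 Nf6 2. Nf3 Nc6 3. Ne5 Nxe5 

  a b c d e f g h
  ─────────────────
8│♜ · ♝ ♛ ♚ ♝ · ♜│8
7│♟ ♟ ♟ ♟ ♟ ♟ ♟ ♟│7
6│· · · · · ♞ · ·│6
5│· · · · ♞ · · ·│5
4│· · · · · · · ·│4
3│· · ♘ · · · · ·│3
2│♙ ♙ ♙ ♙ ♙ ♙ ♙ ♙│2
1│♖ · ♗ ♕ ♔ ♗ · ♖│1
  ─────────────────
  a b c d e f g h

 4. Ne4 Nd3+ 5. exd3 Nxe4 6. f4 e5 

  a b c d e f g h
  ─────────────────
8│♜ · ♝ ♛ ♚ ♝ · ♜│8
7│♟ ♟ ♟ ♟ · ♟ ♟ ♟│7
6│· · · · · · · ·│6
5│· · · · ♟ · · ·│5
4│· · · · ♞ ♙ · ·│4
3│· · · ♙ · · · ·│3
2│♙ ♙ ♙ ♙ · · ♙ ♙│2
1│♖ · ♗ ♕ ♔ ♗ · ♖│1
  ─────────────────
  a b c d e f g h

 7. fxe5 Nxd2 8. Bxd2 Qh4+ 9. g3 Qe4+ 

  a b c d e f g h
  ─────────────────
8│♜ · ♝ · ♚ ♝ · ♜│8
7│♟ ♟ ♟ ♟ · ♟ ♟ ♟│7
6│· · · · · · · ·│6
5│· · · · ♙ · · ·│5
4│· · · · ♛ · · ·│4
3│· · · ♙ · · ♙ ·│3
2│♙ ♙ ♙ ♗ · · · ♙│2
1│♖ · · ♕ ♔ ♗ · ♖│1
  ─────────────────
  a b c d e f g h

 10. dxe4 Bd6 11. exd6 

  a b c d e f g h
  ─────────────────
8│♜ · ♝ · ♚ · · ♜│8
7│♟ ♟ ♟ ♟ · ♟ ♟ ♟│7
6│· · · ♙ · · · ·│6
5│· · · · · · · ·│5
4│· · · · ♙ · · ·│4
3│· · · · · · ♙ ·│3
2│♙ ♙ ♙ ♗ · · · ♙│2
1│♖ · · ♕ ♔ ♗ · ♖│1
  ─────────────────
  a b c d e f g h


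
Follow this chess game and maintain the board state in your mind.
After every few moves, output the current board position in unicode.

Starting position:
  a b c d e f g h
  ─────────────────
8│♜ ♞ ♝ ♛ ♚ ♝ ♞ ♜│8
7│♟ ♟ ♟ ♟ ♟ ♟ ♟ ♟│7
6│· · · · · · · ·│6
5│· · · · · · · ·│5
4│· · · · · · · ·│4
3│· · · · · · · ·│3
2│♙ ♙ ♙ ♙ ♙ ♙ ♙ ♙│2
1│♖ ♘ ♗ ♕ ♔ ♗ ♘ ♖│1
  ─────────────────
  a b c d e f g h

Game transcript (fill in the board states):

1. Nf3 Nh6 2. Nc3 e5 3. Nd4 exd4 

  a b c d e f g h
  ─────────────────
8│♜ ♞ ♝ ♛ ♚ ♝ · ♜│8
7│♟ ♟ ♟ ♟ · ♟ ♟ ♟│7
6│· · · · · · · ♞│6
5│· · · · · · · ·│5
4│· · · ♟ · · · ·│4
3│· · ♘ · · · · ·│3
2│♙ ♙ ♙ ♙ ♙ ♙ ♙ ♙│2
1│♖ · ♗ ♕ ♔ ♗ · ♖│1
  ─────────────────
  a b c d e f g h

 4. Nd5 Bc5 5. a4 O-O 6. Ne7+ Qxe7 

  a b c d e f g h
  ─────────────────
8│♜ ♞ ♝ · · ♜ ♚ ·│8
7│♟ ♟ ♟ ♟ ♛ ♟ ♟ ♟│7
6│· · · · · · · ♞│6
5│· · ♝ · · · · ·│5
4│♙ · · ♟ · · · ·│4
3│· · · · · · · ·│3
2│· ♙ ♙ ♙ ♙ ♙ ♙ ♙│2
1│♖ · ♗ ♕ ♔ ♗ · ♖│1
  ─────────────────
  a b c d e f g h

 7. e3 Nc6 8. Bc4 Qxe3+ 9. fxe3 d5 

  a b c d e f g h
  ─────────────────
8│♜ · ♝ · · ♜ ♚ ·│8
7│♟ ♟ ♟ · · ♟ ♟ ♟│7
6│· · ♞ · · · · ♞│6
5│· · ♝ ♟ · · · ·│5
4│♙ · ♗ ♟ · · · ·│4
3│· · · · ♙ · · ·│3
2│· ♙ ♙ ♙ · · ♙ ♙│2
1│♖ · ♗ ♕ ♔ · · ♖│1
  ─────────────────
  a b c d e f g h

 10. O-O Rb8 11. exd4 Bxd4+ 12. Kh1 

  a b c d e f g h
  ─────────────────
8│· ♜ ♝ · · ♜ ♚ ·│8
7│♟ ♟ ♟ · · ♟ ♟ ♟│7
6│· · ♞ · · · · ♞│6
5│· · · ♟ · · · ·│5
4│♙ · ♗ ♝ · · · ·│4
3│· · · · · · · ·│3
2│· ♙ ♙ ♙ · · ♙ ♙│2
1│♖ · ♗ ♕ · ♖ · ♔│1
  ─────────────────
  a b c d e f g h


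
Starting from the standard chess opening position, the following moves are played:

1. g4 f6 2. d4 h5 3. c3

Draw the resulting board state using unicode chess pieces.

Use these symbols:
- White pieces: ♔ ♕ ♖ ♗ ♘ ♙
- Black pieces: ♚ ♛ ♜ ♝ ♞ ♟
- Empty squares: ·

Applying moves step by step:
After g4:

♜ ♞ ♝ ♛ ♚ ♝ ♞ ♜
♟ ♟ ♟ ♟ ♟ ♟ ♟ ♟
· · · · · · · ·
· · · · · · · ·
· · · · · · ♙ ·
· · · · · · · ·
♙ ♙ ♙ ♙ ♙ ♙ · ♙
♖ ♘ ♗ ♕ ♔ ♗ ♘ ♖


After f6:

♜ ♞ ♝ ♛ ♚ ♝ ♞ ♜
♟ ♟ ♟ ♟ ♟ · ♟ ♟
· · · · · ♟ · ·
· · · · · · · ·
· · · · · · ♙ ·
· · · · · · · ·
♙ ♙ ♙ ♙ ♙ ♙ · ♙
♖ ♘ ♗ ♕ ♔ ♗ ♘ ♖


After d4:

♜ ♞ ♝ ♛ ♚ ♝ ♞ ♜
♟ ♟ ♟ ♟ ♟ · ♟ ♟
· · · · · ♟ · ·
· · · · · · · ·
· · · ♙ · · ♙ ·
· · · · · · · ·
♙ ♙ ♙ · ♙ ♙ · ♙
♖ ♘ ♗ ♕ ♔ ♗ ♘ ♖


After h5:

♜ ♞ ♝ ♛ ♚ ♝ ♞ ♜
♟ ♟ ♟ ♟ ♟ · ♟ ·
· · · · · ♟ · ·
· · · · · · · ♟
· · · ♙ · · ♙ ·
· · · · · · · ·
♙ ♙ ♙ · ♙ ♙ · ♙
♖ ♘ ♗ ♕ ♔ ♗ ♘ ♖


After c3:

♜ ♞ ♝ ♛ ♚ ♝ ♞ ♜
♟ ♟ ♟ ♟ ♟ · ♟ ·
· · · · · ♟ · ·
· · · · · · · ♟
· · · ♙ · · ♙ ·
· · ♙ · · · · ·
♙ ♙ · · ♙ ♙ · ♙
♖ ♘ ♗ ♕ ♔ ♗ ♘ ♖



  a b c d e f g h
  ─────────────────
8│♜ ♞ ♝ ♛ ♚ ♝ ♞ ♜│8
7│♟ ♟ ♟ ♟ ♟ · ♟ ·│7
6│· · · · · ♟ · ·│6
5│· · · · · · · ♟│5
4│· · · ♙ · · ♙ ·│4
3│· · ♙ · · · · ·│3
2│♙ ♙ · · ♙ ♙ · ♙│2
1│♖ ♘ ♗ ♕ ♔ ♗ ♘ ♖│1
  ─────────────────
  a b c d e f g h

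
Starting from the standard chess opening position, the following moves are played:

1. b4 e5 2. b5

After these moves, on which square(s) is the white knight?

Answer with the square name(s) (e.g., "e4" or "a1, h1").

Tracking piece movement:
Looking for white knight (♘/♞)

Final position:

  a b c d e f g h
  ─────────────────
8│♜ ♞ ♝ ♛ ♚ ♝ ♞ ♜│8
7│♟ ♟ ♟ ♟ · ♟ ♟ ♟│7
6│· · · · · · · ·│6
5│· ♙ · · ♟ · · ·│5
4│· · · · · · · ·│4
3│· · · · · · · ·│3
2│♙ · ♙ ♙ ♙ ♙ ♙ ♙│2
1│♖ ♘ ♗ ♕ ♔ ♗ ♘ ♖│1
  ─────────────────
  a b c d e f g h


b1, g1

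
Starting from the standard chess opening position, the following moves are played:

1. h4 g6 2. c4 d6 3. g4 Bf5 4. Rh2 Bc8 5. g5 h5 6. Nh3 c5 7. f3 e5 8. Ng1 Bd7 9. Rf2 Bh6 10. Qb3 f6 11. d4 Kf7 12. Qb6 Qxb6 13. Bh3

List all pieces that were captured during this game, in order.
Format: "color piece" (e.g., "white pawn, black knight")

Tracking captures:
  Qxb6: captured white queen

white queen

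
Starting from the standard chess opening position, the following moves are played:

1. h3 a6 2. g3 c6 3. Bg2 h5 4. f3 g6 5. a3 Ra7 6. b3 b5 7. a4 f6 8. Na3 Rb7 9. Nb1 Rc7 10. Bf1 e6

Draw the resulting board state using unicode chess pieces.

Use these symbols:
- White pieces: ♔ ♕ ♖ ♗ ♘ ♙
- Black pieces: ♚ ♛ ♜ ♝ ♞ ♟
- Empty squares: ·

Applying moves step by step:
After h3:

♜ ♞ ♝ ♛ ♚ ♝ ♞ ♜
♟ ♟ ♟ ♟ ♟ ♟ ♟ ♟
· · · · · · · ·
· · · · · · · ·
· · · · · · · ·
· · · · · · · ♙
♙ ♙ ♙ ♙ ♙ ♙ ♙ ·
♖ ♘ ♗ ♕ ♔ ♗ ♘ ♖


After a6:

♜ ♞ ♝ ♛ ♚ ♝ ♞ ♜
· ♟ ♟ ♟ ♟ ♟ ♟ ♟
♟ · · · · · · ·
· · · · · · · ·
· · · · · · · ·
· · · · · · · ♙
♙ ♙ ♙ ♙ ♙ ♙ ♙ ·
♖ ♘ ♗ ♕ ♔ ♗ ♘ ♖


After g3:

♜ ♞ ♝ ♛ ♚ ♝ ♞ ♜
· ♟ ♟ ♟ ♟ ♟ ♟ ♟
♟ · · · · · · ·
· · · · · · · ·
· · · · · · · ·
· · · · · · ♙ ♙
♙ ♙ ♙ ♙ ♙ ♙ · ·
♖ ♘ ♗ ♕ ♔ ♗ ♘ ♖


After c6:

♜ ♞ ♝ ♛ ♚ ♝ ♞ ♜
· ♟ · ♟ ♟ ♟ ♟ ♟
♟ · ♟ · · · · ·
· · · · · · · ·
· · · · · · · ·
· · · · · · ♙ ♙
♙ ♙ ♙ ♙ ♙ ♙ · ·
♖ ♘ ♗ ♕ ♔ ♗ ♘ ♖


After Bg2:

♜ ♞ ♝ ♛ ♚ ♝ ♞ ♜
· ♟ · ♟ ♟ ♟ ♟ ♟
♟ · ♟ · · · · ·
· · · · · · · ·
· · · · · · · ·
· · · · · · ♙ ♙
♙ ♙ ♙ ♙ ♙ ♙ ♗ ·
♖ ♘ ♗ ♕ ♔ · ♘ ♖


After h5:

♜ ♞ ♝ ♛ ♚ ♝ ♞ ♜
· ♟ · ♟ ♟ ♟ ♟ ·
♟ · ♟ · · · · ·
· · · · · · · ♟
· · · · · · · ·
· · · · · · ♙ ♙
♙ ♙ ♙ ♙ ♙ ♙ ♗ ·
♖ ♘ ♗ ♕ ♔ · ♘ ♖


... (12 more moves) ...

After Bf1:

· ♞ ♝ ♛ ♚ ♝ ♞ ♜
· · ♜ ♟ ♟ · · ·
♟ · ♟ · · ♟ ♟ ·
· ♟ · · · · · ♟
♙ · · · · · · ·
· ♙ · · · ♙ ♙ ♙
· · ♙ ♙ ♙ · · ·
♖ ♘ ♗ ♕ ♔ ♗ ♘ ♖


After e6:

· ♞ ♝ ♛ ♚ ♝ ♞ ♜
· · ♜ ♟ · · · ·
♟ · ♟ · ♟ ♟ ♟ ·
· ♟ · · · · · ♟
♙ · · · · · · ·
· ♙ · · · ♙ ♙ ♙
· · ♙ ♙ ♙ · · ·
♖ ♘ ♗ ♕ ♔ ♗ ♘ ♖



  a b c d e f g h
  ─────────────────
8│· ♞ ♝ ♛ ♚ ♝ ♞ ♜│8
7│· · ♜ ♟ · · · ·│7
6│♟ · ♟ · ♟ ♟ ♟ ·│6
5│· ♟ · · · · · ♟│5
4│♙ · · · · · · ·│4
3│· ♙ · · · ♙ ♙ ♙│3
2│· · ♙ ♙ ♙ · · ·│2
1│♖ ♘ ♗ ♕ ♔ ♗ ♘ ♖│1
  ─────────────────
  a b c d e f g h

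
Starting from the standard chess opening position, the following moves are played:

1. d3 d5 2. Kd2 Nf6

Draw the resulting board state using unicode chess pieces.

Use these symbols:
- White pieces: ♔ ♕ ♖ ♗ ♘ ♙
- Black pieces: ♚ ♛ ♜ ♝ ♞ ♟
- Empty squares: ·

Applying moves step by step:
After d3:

♜ ♞ ♝ ♛ ♚ ♝ ♞ ♜
♟ ♟ ♟ ♟ ♟ ♟ ♟ ♟
· · · · · · · ·
· · · · · · · ·
· · · · · · · ·
· · · ♙ · · · ·
♙ ♙ ♙ · ♙ ♙ ♙ ♙
♖ ♘ ♗ ♕ ♔ ♗ ♘ ♖


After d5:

♜ ♞ ♝ ♛ ♚ ♝ ♞ ♜
♟ ♟ ♟ · ♟ ♟ ♟ ♟
· · · · · · · ·
· · · ♟ · · · ·
· · · · · · · ·
· · · ♙ · · · ·
♙ ♙ ♙ · ♙ ♙ ♙ ♙
♖ ♘ ♗ ♕ ♔ ♗ ♘ ♖


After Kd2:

♜ ♞ ♝ ♛ ♚ ♝ ♞ ♜
♟ ♟ ♟ · ♟ ♟ ♟ ♟
· · · · · · · ·
· · · ♟ · · · ·
· · · · · · · ·
· · · ♙ · · · ·
♙ ♙ ♙ ♔ ♙ ♙ ♙ ♙
♖ ♘ ♗ ♕ · ♗ ♘ ♖


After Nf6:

♜ ♞ ♝ ♛ ♚ ♝ · ♜
♟ ♟ ♟ · ♟ ♟ ♟ ♟
· · · · · ♞ · ·
· · · ♟ · · · ·
· · · · · · · ·
· · · ♙ · · · ·
♙ ♙ ♙ ♔ ♙ ♙ ♙ ♙
♖ ♘ ♗ ♕ · ♗ ♘ ♖



  a b c d e f g h
  ─────────────────
8│♜ ♞ ♝ ♛ ♚ ♝ · ♜│8
7│♟ ♟ ♟ · ♟ ♟ ♟ ♟│7
6│· · · · · ♞ · ·│6
5│· · · ♟ · · · ·│5
4│· · · · · · · ·│4
3│· · · ♙ · · · ·│3
2│♙ ♙ ♙ ♔ ♙ ♙ ♙ ♙│2
1│♖ ♘ ♗ ♕ · ♗ ♘ ♖│1
  ─────────────────
  a b c d e f g h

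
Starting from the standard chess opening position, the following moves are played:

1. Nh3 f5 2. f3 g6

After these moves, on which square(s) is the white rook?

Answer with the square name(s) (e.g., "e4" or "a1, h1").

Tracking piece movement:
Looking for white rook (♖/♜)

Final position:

  a b c d e f g h
  ─────────────────
8│♜ ♞ ♝ ♛ ♚ ♝ ♞ ♜│8
7│♟ ♟ ♟ ♟ ♟ · · ♟│7
6│· · · · · · ♟ ·│6
5│· · · · · ♟ · ·│5
4│· · · · · · · ·│4
3│· · · · · ♙ · ♘│3
2│♙ ♙ ♙ ♙ ♙ · ♙ ♙│2
1│♖ ♘ ♗ ♕ ♔ ♗ · ♖│1
  ─────────────────
  a b c d e f g h


a1, h1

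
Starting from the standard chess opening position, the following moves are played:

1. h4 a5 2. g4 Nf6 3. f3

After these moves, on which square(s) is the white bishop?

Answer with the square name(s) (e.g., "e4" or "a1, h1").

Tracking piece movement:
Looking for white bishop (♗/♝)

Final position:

  a b c d e f g h
  ─────────────────
8│♜ ♞ ♝ ♛ ♚ ♝ · ♜│8
7│· ♟ ♟ ♟ ♟ ♟ ♟ ♟│7
6│· · · · · ♞ · ·│6
5│♟ · · · · · · ·│5
4│· · · · · · ♙ ♙│4
3│· · · · · ♙ · ·│3
2│♙ ♙ ♙ ♙ ♙ · · ·│2
1│♖ ♘ ♗ ♕ ♔ ♗ ♘ ♖│1
  ─────────────────
  a b c d e f g h


c1, f1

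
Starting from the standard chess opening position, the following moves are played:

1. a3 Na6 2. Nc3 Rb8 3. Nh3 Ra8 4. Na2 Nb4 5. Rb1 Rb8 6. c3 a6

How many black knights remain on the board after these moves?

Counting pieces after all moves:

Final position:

  a b c d e f g h
  ─────────────────
8│· ♜ ♝ ♛ ♚ ♝ ♞ ♜│8
7│· ♟ ♟ ♟ ♟ ♟ ♟ ♟│7
6│♟ · · · · · · ·│6
5│· · · · · · · ·│5
4│· ♞ · · · · · ·│4
3│♙ · ♙ · · · · ♘│3
2│♘ ♙ · ♙ ♙ ♙ ♙ ♙│2
1│· ♖ ♗ ♕ ♔ ♗ · ♖│1
  ─────────────────
  a b c d e f g h


2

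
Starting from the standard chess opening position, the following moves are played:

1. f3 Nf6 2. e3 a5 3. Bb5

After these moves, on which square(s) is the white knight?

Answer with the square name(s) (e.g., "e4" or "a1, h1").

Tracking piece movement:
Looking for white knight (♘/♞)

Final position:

  a b c d e f g h
  ─────────────────
8│♜ ♞ ♝ ♛ ♚ ♝ · ♜│8
7│· ♟ ♟ ♟ ♟ ♟ ♟ ♟│7
6│· · · · · ♞ · ·│6
5│♟ ♗ · · · · · ·│5
4│· · · · · · · ·│4
3│· · · · ♙ ♙ · ·│3
2│♙ ♙ ♙ ♙ · · ♙ ♙│2
1│♖ ♘ ♗ ♕ ♔ · ♘ ♖│1
  ─────────────────
  a b c d e f g h


b1, g1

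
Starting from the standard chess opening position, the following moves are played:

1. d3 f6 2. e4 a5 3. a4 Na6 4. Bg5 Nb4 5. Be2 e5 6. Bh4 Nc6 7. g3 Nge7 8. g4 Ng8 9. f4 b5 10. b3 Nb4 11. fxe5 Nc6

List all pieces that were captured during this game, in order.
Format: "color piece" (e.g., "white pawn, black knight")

Tracking captures:
  fxe5: captured black pawn

black pawn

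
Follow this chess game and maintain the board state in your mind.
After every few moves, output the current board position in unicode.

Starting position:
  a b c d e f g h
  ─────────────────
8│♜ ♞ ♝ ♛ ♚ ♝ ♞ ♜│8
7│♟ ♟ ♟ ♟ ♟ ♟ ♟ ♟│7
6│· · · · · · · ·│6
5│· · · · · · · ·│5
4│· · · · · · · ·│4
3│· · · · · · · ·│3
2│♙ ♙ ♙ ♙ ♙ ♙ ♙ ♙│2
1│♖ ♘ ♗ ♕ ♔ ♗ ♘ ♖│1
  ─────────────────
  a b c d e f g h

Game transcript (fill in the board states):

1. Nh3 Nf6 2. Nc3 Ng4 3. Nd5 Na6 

  a b c d e f g h
  ─────────────────
8│♜ · ♝ ♛ ♚ ♝ · ♜│8
7│♟ ♟ ♟ ♟ ♟ ♟ ♟ ♟│7
6│♞ · · · · · · ·│6
5│· · · ♘ · · · ·│5
4│· · · · · · ♞ ·│4
3│· · · · · · · ♘│3
2│♙ ♙ ♙ ♙ ♙ ♙ ♙ ♙│2
1│♖ · ♗ ♕ ♔ ♗ · ♖│1
  ─────────────────
  a b c d e f g h

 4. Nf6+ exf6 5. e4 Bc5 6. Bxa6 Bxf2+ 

  a b c d e f g h
  ─────────────────
8│♜ · ♝ ♛ ♚ · · ♜│8
7│♟ ♟ ♟ ♟ · ♟ ♟ ♟│7
6│♗ · · · · ♟ · ·│6
5│· · · · · · · ·│5
4│· · · · ♙ · ♞ ·│4
3│· · · · · · · ♘│3
2│♙ ♙ ♙ ♙ · ♝ ♙ ♙│2
1│♖ · ♗ ♕ ♔ · · ♖│1
  ─────────────────
  a b c d e f g h

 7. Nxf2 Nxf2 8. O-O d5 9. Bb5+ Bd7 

  a b c d e f g h
  ─────────────────
8│♜ · · ♛ ♚ · · ♜│8
7│♟ ♟ ♟ ♝ · ♟ ♟ ♟│7
6│· · · · · ♟ · ·│6
5│· ♗ · ♟ · · · ·│5
4│· · · · ♙ · · ·│4
3│· · · · · · · ·│3
2│♙ ♙ ♙ ♙ · ♞ ♙ ♙│2
1│♖ · ♗ ♕ · ♖ ♔ ·│1
  ─────────────────
  a b c d e f g h

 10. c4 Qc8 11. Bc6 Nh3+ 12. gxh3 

  a b c d e f g h
  ─────────────────
8│♜ · ♛ · ♚ · · ♜│8
7│♟ ♟ ♟ ♝ · ♟ ♟ ♟│7
6│· · ♗ · · ♟ · ·│6
5│· · · ♟ · · · ·│5
4│· · ♙ · ♙ · · ·│4
3│· · · · · · · ♙│3
2│♙ ♙ · ♙ · · · ♙│2
1│♖ · ♗ ♕ · ♖ ♔ ·│1
  ─────────────────
  a b c d e f g h


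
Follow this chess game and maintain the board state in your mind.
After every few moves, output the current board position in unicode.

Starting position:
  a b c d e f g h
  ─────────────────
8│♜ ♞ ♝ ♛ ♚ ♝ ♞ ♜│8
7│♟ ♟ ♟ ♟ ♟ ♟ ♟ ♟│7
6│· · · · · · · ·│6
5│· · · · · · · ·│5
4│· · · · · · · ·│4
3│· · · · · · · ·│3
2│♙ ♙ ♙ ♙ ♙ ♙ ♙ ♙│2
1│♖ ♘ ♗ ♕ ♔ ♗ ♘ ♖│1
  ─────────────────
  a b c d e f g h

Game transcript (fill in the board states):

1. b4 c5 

  a b c d e f g h
  ─────────────────
8│♜ ♞ ♝ ♛ ♚ ♝ ♞ ♜│8
7│♟ ♟ · ♟ ♟ ♟ ♟ ♟│7
6│· · · · · · · ·│6
5│· · ♟ · · · · ·│5
4│· ♙ · · · · · ·│4
3│· · · · · · · ·│3
2│♙ · ♙ ♙ ♙ ♙ ♙ ♙│2
1│♖ ♘ ♗ ♕ ♔ ♗ ♘ ♖│1
  ─────────────────
  a b c d e f g h

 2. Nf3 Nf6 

  a b c d e f g h
  ─────────────────
8│♜ ♞ ♝ ♛ ♚ ♝ · ♜│8
7│♟ ♟ · ♟ ♟ ♟ ♟ ♟│7
6│· · · · · ♞ · ·│6
5│· · ♟ · · · · ·│5
4│· ♙ · · · · · ·│4
3│· · · · · ♘ · ·│3
2│♙ · ♙ ♙ ♙ ♙ ♙ ♙│2
1│♖ ♘ ♗ ♕ ♔ ♗ · ♖│1
  ─────────────────
  a b c d e f g h

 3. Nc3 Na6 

  a b c d e f g h
  ─────────────────
8│♜ · ♝ ♛ ♚ ♝ · ♜│8
7│♟ ♟ · ♟ ♟ ♟ ♟ ♟│7
6│♞ · · · · ♞ · ·│6
5│· · ♟ · · · · ·│5
4│· ♙ · · · · · ·│4
3│· · ♘ · · ♘ · ·│3
2│♙ · ♙ ♙ ♙ ♙ ♙ ♙│2
1│♖ · ♗ ♕ ♔ ♗ · ♖│1
  ─────────────────
  a b c d e f g h

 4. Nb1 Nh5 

  a b c d e f g h
  ─────────────────
8│♜ · ♝ ♛ ♚ ♝ · ♜│8
7│♟ ♟ · ♟ ♟ ♟ ♟ ♟│7
6│♞ · · · · · · ·│6
5│· · ♟ · · · · ♞│5
4│· ♙ · · · · · ·│4
3│· · · · · ♘ · ·│3
2│♙ · ♙ ♙ ♙ ♙ ♙ ♙│2
1│♖ ♘ ♗ ♕ ♔ ♗ · ♖│1
  ─────────────────
  a b c d e f g h



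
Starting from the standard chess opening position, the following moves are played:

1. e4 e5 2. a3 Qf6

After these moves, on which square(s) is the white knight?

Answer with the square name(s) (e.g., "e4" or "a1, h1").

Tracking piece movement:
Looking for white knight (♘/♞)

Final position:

  a b c d e f g h
  ─────────────────
8│♜ ♞ ♝ · ♚ ♝ ♞ ♜│8
7│♟ ♟ ♟ ♟ · ♟ ♟ ♟│7
6│· · · · · ♛ · ·│6
5│· · · · ♟ · · ·│5
4│· · · · ♙ · · ·│4
3│♙ · · · · · · ·│3
2│· ♙ ♙ ♙ · ♙ ♙ ♙│2
1│♖ ♘ ♗ ♕ ♔ ♗ ♘ ♖│1
  ─────────────────
  a b c d e f g h


b1, g1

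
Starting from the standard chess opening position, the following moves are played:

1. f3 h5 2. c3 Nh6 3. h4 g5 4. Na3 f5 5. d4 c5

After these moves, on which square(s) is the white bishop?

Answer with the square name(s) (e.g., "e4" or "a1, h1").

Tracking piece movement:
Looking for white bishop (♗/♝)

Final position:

  a b c d e f g h
  ─────────────────
8│♜ ♞ ♝ ♛ ♚ ♝ · ♜│8
7│♟ ♟ · ♟ ♟ · · ·│7
6│· · · · · · · ♞│6
5│· · ♟ · · ♟ ♟ ♟│5
4│· · · ♙ · · · ♙│4
3│♘ · ♙ · · ♙ · ·│3
2│♙ ♙ · · ♙ · ♙ ·│2
1│♖ · ♗ ♕ ♔ ♗ ♘ ♖│1
  ─────────────────
  a b c d e f g h


c1, f1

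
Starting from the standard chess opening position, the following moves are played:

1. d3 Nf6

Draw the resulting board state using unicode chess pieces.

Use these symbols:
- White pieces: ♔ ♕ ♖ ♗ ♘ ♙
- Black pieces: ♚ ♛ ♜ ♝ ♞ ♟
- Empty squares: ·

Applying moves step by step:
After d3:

♜ ♞ ♝ ♛ ♚ ♝ ♞ ♜
♟ ♟ ♟ ♟ ♟ ♟ ♟ ♟
· · · · · · · ·
· · · · · · · ·
· · · · · · · ·
· · · ♙ · · · ·
♙ ♙ ♙ · ♙ ♙ ♙ ♙
♖ ♘ ♗ ♕ ♔ ♗ ♘ ♖


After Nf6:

♜ ♞ ♝ ♛ ♚ ♝ · ♜
♟ ♟ ♟ ♟ ♟ ♟ ♟ ♟
· · · · · ♞ · ·
· · · · · · · ·
· · · · · · · ·
· · · ♙ · · · ·
♙ ♙ ♙ · ♙ ♙ ♙ ♙
♖ ♘ ♗ ♕ ♔ ♗ ♘ ♖



  a b c d e f g h
  ─────────────────
8│♜ ♞ ♝ ♛ ♚ ♝ · ♜│8
7│♟ ♟ ♟ ♟ ♟ ♟ ♟ ♟│7
6│· · · · · ♞ · ·│6
5│· · · · · · · ·│5
4│· · · · · · · ·│4
3│· · · ♙ · · · ·│3
2│♙ ♙ ♙ · ♙ ♙ ♙ ♙│2
1│♖ ♘ ♗ ♕ ♔ ♗ ♘ ♖│1
  ─────────────────
  a b c d e f g h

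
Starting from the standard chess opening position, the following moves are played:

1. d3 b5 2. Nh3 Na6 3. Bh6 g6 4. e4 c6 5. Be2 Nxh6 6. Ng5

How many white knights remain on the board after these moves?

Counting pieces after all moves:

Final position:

  a b c d e f g h
  ─────────────────
8│♜ · ♝ ♛ ♚ ♝ · ♜│8
7│♟ · · ♟ ♟ ♟ · ♟│7
6│♞ · ♟ · · · ♟ ♞│6
5│· ♟ · · · · ♘ ·│5
4│· · · · ♙ · · ·│4
3│· · · ♙ · · · ·│3
2│♙ ♙ ♙ · ♗ ♙ ♙ ♙│2
1│♖ ♘ · ♕ ♔ · · ♖│1
  ─────────────────
  a b c d e f g h


2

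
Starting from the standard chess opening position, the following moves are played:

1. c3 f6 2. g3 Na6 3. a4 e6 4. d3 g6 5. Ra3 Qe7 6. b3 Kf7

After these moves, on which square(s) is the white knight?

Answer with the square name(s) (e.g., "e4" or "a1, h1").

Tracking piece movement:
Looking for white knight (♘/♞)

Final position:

  a b c d e f g h
  ─────────────────
8│♜ · ♝ · · ♝ ♞ ♜│8
7│♟ ♟ ♟ ♟ ♛ ♚ · ♟│7
6│♞ · · · ♟ ♟ ♟ ·│6
5│· · · · · · · ·│5
4│♙ · · · · · · ·│4
3│♖ ♙ ♙ ♙ · · ♙ ·│3
2│· · · · ♙ ♙ · ♙│2
1│· ♘ ♗ ♕ ♔ ♗ ♘ ♖│1
  ─────────────────
  a b c d e f g h


b1, g1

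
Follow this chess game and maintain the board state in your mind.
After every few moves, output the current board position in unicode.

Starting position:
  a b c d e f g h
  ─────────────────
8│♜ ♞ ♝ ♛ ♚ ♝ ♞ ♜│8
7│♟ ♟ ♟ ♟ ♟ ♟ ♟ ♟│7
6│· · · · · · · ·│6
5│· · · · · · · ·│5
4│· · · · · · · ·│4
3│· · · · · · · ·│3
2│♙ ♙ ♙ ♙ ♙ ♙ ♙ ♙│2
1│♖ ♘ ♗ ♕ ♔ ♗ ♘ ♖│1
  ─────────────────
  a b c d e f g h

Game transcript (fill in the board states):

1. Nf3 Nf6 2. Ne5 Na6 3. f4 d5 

  a b c d e f g h
  ─────────────────
8│♜ · ♝ ♛ ♚ ♝ · ♜│8
7│♟ ♟ ♟ · ♟ ♟ ♟ ♟│7
6│♞ · · · · ♞ · ·│6
5│· · · ♟ ♘ · · ·│5
4│· · · · · ♙ · ·│4
3│· · · · · · · ·│3
2│♙ ♙ ♙ ♙ ♙ · ♙ ♙│2
1│♖ ♘ ♗ ♕ ♔ ♗ · ♖│1
  ─────────────────
  a b c d e f g h

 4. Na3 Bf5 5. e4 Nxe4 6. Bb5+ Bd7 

  a b c d e f g h
  ─────────────────
8│♜ · · ♛ ♚ ♝ · ♜│8
7│♟ ♟ ♟ ♝ ♟ ♟ ♟ ♟│7
6│♞ · · · · · · ·│6
5│· ♗ · ♟ ♘ · · ·│5
4│· · · · ♞ ♙ · ·│4
3│♘ · · · · · · ·│3
2│♙ ♙ ♙ ♙ · · ♙ ♙│2
1│♖ · ♗ ♕ ♔ · · ♖│1
  ─────────────────
  a b c d e f g h

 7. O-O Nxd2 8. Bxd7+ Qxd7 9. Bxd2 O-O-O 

  a b c d e f g h
  ─────────────────
8│· · ♚ ♜ · ♝ · ♜│8
7│♟ ♟ ♟ ♛ ♟ ♟ ♟ ♟│7
6│♞ · · · · · · ·│6
5│· · · ♟ ♘ · · ·│5
4│· · · · · ♙ · ·│4
3│♘ · · · · · · ·│3
2│♙ ♙ ♙ ♗ · · ♙ ♙│2
1│♖ · · ♕ · ♖ ♔ ·│1
  ─────────────────
  a b c d e f g h

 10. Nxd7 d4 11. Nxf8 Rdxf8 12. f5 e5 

  a b c d e f g h
  ─────────────────
8│· · ♚ · · ♜ · ♜│8
7│♟ ♟ ♟ · · ♟ ♟ ♟│7
6│♞ · · · · · · ·│6
5│· · · · ♟ ♙ · ·│5
4│· · · ♟ · · · ·│4
3│♘ · · · · · · ·│3
2│♙ ♙ ♙ ♗ · · ♙ ♙│2
1│♖ · · ♕ · ♖ ♔ ·│1
  ─────────────────
  a b c d e f g h

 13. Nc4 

  a b c d e f g h
  ─────────────────
8│· · ♚ · · ♜ · ♜│8
7│♟ ♟ ♟ · · ♟ ♟ ♟│7
6│♞ · · · · · · ·│6
5│· · · · ♟ ♙ · ·│5
4│· · ♘ ♟ · · · ·│4
3│· · · · · · · ·│3
2│♙ ♙ ♙ ♗ · · ♙ ♙│2
1│♖ · · ♕ · ♖ ♔ ·│1
  ─────────────────
  a b c d e f g h


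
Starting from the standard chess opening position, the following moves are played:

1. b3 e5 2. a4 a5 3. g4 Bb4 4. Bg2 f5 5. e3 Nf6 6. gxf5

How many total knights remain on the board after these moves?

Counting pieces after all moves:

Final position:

  a b c d e f g h
  ─────────────────
8│♜ ♞ ♝ ♛ ♚ · · ♜│8
7│· ♟ ♟ ♟ · · ♟ ♟│7
6│· · · · · ♞ · ·│6
5│♟ · · · ♟ ♙ · ·│5
4│♙ ♝ · · · · · ·│4
3│· ♙ · · ♙ · · ·│3
2│· · ♙ ♙ · ♙ ♗ ♙│2
1│♖ ♘ ♗ ♕ ♔ · ♘ ♖│1
  ─────────────────
  a b c d e f g h


4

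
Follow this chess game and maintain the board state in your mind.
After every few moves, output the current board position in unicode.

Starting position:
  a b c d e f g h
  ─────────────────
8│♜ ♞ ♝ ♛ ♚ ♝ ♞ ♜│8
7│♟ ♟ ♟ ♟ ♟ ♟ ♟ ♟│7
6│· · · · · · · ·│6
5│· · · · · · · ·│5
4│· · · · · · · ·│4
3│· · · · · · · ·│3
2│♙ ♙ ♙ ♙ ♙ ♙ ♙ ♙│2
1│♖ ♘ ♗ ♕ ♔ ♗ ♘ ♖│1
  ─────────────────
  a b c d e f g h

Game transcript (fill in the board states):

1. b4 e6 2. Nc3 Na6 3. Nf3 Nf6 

  a b c d e f g h
  ─────────────────
8│♜ · ♝ ♛ ♚ ♝ · ♜│8
7│♟ ♟ ♟ ♟ · ♟ ♟ ♟│7
6│♞ · · · ♟ ♞ · ·│6
5│· · · · · · · ·│5
4│· ♙ · · · · · ·│4
3│· · ♘ · · ♘ · ·│3
2│♙ · ♙ ♙ ♙ ♙ ♙ ♙│2
1│♖ · ♗ ♕ ♔ ♗ · ♖│1
  ─────────────────
  a b c d e f g h

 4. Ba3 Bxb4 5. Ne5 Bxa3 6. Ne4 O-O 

  a b c d e f g h
  ─────────────────
8│♜ · ♝ ♛ · ♜ ♚ ·│8
7│♟ ♟ ♟ ♟ · ♟ ♟ ♟│7
6│♞ · · · ♟ ♞ · ·│6
5│· · · · ♘ · · ·│5
4│· · · · ♘ · · ·│4
3│♝ · · · · · · ·│3
2│♙ · ♙ ♙ ♙ ♙ ♙ ♙│2
1│♖ · · ♕ ♔ ♗ · ♖│1
  ─────────────────
  a b c d e f g h

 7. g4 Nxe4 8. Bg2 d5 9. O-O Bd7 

  a b c d e f g h
  ─────────────────
8│♜ · · ♛ · ♜ ♚ ·│8
7│♟ ♟ ♟ ♝ · ♟ ♟ ♟│7
6│♞ · · · ♟ · · ·│6
5│· · · ♟ ♘ · · ·│5
4│· · · · ♞ · ♙ ·│4
3│♝ · · · · · · ·│3
2│♙ · ♙ ♙ ♙ ♙ ♗ ♙│2
1│♖ · · ♕ · ♖ ♔ ·│1
  ─────────────────
  a b c d e f g h

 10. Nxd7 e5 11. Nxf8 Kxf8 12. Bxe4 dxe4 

  a b c d e f g h
  ─────────────────
8│♜ · · ♛ · ♚ · ·│8
7│♟ ♟ ♟ · · ♟ ♟ ♟│7
6│♞ · · · · · · ·│6
5│· · · · ♟ · · ·│5
4│· · · · ♟ · ♙ ·│4
3│♝ · · · · · · ·│3
2│♙ · ♙ ♙ ♙ ♙ · ♙│2
1│♖ · · ♕ · ♖ ♔ ·│1
  ─────────────────
  a b c d e f g h

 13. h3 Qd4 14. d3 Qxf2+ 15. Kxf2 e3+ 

  a b c d e f g h
  ─────────────────
8│♜ · · · · ♚ · ·│8
7│♟ ♟ ♟ · · ♟ ♟ ♟│7
6│♞ · · · · · · ·│6
5│· · · · ♟ · · ·│5
4│· · · · · · ♙ ·│4
3│♝ · · ♙ ♟ · · ♙│3
2│♙ · ♙ · ♙ ♔ · ·│2
1│♖ · · ♕ · ♖ · ·│1
  ─────────────────
  a b c d e f g h



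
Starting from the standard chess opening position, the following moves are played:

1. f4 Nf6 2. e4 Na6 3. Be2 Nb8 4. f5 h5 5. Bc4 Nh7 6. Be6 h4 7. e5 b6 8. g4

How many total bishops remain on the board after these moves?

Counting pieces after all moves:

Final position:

  a b c d e f g h
  ─────────────────
8│♜ ♞ ♝ ♛ ♚ ♝ · ♜│8
7│♟ · ♟ ♟ ♟ ♟ ♟ ♞│7
6│· ♟ · · ♗ · · ·│6
5│· · · · ♙ ♙ · ·│5
4│· · · · · · ♙ ♟│4
3│· · · · · · · ·│3
2│♙ ♙ ♙ ♙ · · · ♙│2
1│♖ ♘ ♗ ♕ ♔ · ♘ ♖│1
  ─────────────────
  a b c d e f g h


4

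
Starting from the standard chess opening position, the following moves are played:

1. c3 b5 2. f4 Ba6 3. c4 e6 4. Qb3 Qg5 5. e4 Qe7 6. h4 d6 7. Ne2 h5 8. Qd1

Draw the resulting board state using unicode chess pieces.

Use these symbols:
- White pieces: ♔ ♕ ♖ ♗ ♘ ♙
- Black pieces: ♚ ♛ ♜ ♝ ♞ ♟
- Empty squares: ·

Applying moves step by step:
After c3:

♜ ♞ ♝ ♛ ♚ ♝ ♞ ♜
♟ ♟ ♟ ♟ ♟ ♟ ♟ ♟
· · · · · · · ·
· · · · · · · ·
· · · · · · · ·
· · ♙ · · · · ·
♙ ♙ · ♙ ♙ ♙ ♙ ♙
♖ ♘ ♗ ♕ ♔ ♗ ♘ ♖


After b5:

♜ ♞ ♝ ♛ ♚ ♝ ♞ ♜
♟ · ♟ ♟ ♟ ♟ ♟ ♟
· · · · · · · ·
· ♟ · · · · · ·
· · · · · · · ·
· · ♙ · · · · ·
♙ ♙ · ♙ ♙ ♙ ♙ ♙
♖ ♘ ♗ ♕ ♔ ♗ ♘ ♖


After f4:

♜ ♞ ♝ ♛ ♚ ♝ ♞ ♜
♟ · ♟ ♟ ♟ ♟ ♟ ♟
· · · · · · · ·
· ♟ · · · · · ·
· · · · · ♙ · ·
· · ♙ · · · · ·
♙ ♙ · ♙ ♙ · ♙ ♙
♖ ♘ ♗ ♕ ♔ ♗ ♘ ♖


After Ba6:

♜ ♞ · ♛ ♚ ♝ ♞ ♜
♟ · ♟ ♟ ♟ ♟ ♟ ♟
♝ · · · · · · ·
· ♟ · · · · · ·
· · · · · ♙ · ·
· · ♙ · · · · ·
♙ ♙ · ♙ ♙ · ♙ ♙
♖ ♘ ♗ ♕ ♔ ♗ ♘ ♖


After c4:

♜ ♞ · ♛ ♚ ♝ ♞ ♜
♟ · ♟ ♟ ♟ ♟ ♟ ♟
♝ · · · · · · ·
· ♟ · · · · · ·
· · ♙ · · ♙ · ·
· · · · · · · ·
♙ ♙ · ♙ ♙ · ♙ ♙
♖ ♘ ♗ ♕ ♔ ♗ ♘ ♖


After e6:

♜ ♞ · ♛ ♚ ♝ ♞ ♜
♟ · ♟ ♟ · ♟ ♟ ♟
♝ · · · ♟ · · ·
· ♟ · · · · · ·
· · ♙ · · ♙ · ·
· · · · · · · ·
♙ ♙ · ♙ ♙ · ♙ ♙
♖ ♘ ♗ ♕ ♔ ♗ ♘ ♖


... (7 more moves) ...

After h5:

♜ ♞ · · ♚ ♝ ♞ ♜
♟ · ♟ · ♛ ♟ ♟ ·
♝ · · ♟ ♟ · · ·
· ♟ · · · · · ♟
· · ♙ · ♙ ♙ · ♙
· ♕ · · · · · ·
♙ ♙ · ♙ ♘ · ♙ ·
♖ ♘ ♗ · ♔ ♗ · ♖


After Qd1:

♜ ♞ · · ♚ ♝ ♞ ♜
♟ · ♟ · ♛ ♟ ♟ ·
♝ · · ♟ ♟ · · ·
· ♟ · · · · · ♟
· · ♙ · ♙ ♙ · ♙
· · · · · · · ·
♙ ♙ · ♙ ♘ · ♙ ·
♖ ♘ ♗ ♕ ♔ ♗ · ♖



  a b c d e f g h
  ─────────────────
8│♜ ♞ · · ♚ ♝ ♞ ♜│8
7│♟ · ♟ · ♛ ♟ ♟ ·│7
6│♝ · · ♟ ♟ · · ·│6
5│· ♟ · · · · · ♟│5
4│· · ♙ · ♙ ♙ · ♙│4
3│· · · · · · · ·│3
2│♙ ♙ · ♙ ♘ · ♙ ·│2
1│♖ ♘ ♗ ♕ ♔ ♗ · ♖│1
  ─────────────────
  a b c d e f g h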